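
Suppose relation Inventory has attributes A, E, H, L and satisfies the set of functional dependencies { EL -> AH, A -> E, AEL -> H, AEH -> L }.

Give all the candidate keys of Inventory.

{A, H}⁺: A→E adds E; AEH→L adds L → {A, E, H, L}. Minimal: {H}⁺ = {H}; {A}⁺ = {A, E} — none reach the full schema.
{A, L}⁺: A→E adds E; AEL→H adds H → {A, E, H, L}. Minimal: {L}⁺ = {L}; {A}⁺ = {A, E} — none reach the full schema.
{E, L}⁺: EL→AH adds A, H → {A, E, H, L}. Minimal: {L}⁺ = {L}; {E}⁺ = {E} — none reach the full schema.
Any other superkey contains one of these as a subset, so there are no further candidate keys.

(A, H), (A, L), (E, L)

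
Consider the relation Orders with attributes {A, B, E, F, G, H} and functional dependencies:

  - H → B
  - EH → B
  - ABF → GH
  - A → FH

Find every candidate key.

AE

Attributes A, E never appear on any right-hand side, so every candidate key must contain {A, E}.
{A, E}⁺ = {A, B, E, F, G, H}, which is all of the schema, so {A, E} is the only candidate key.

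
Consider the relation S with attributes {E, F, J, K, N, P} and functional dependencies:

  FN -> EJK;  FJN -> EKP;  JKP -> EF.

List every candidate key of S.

Attribute N never appears on the right-hand side of any dependency, so N must belong to every candidate key.
{N}⁺ = {N}, which is not all of the schema, so we must add further attributes.
{F, N}⁺: FN→EJK adds E, J, K; FJN→EKP adds P → {E, F, J, K, N, P}. Minimal: {N}⁺ = {N}; {F}⁺ = {F} — none reach the full schema.
{J, K, N, P}⁺: JKP→EF adds E, F → {E, F, J, K, N, P}. Minimal: {K, N, P}⁺ = {K, N, P}; {J, N, P}⁺ = {J, N, P}; {J, K, P}⁺ = {E, F, J, K, P}; … — none reach the full schema.

{F, N}, {J, K, N, P}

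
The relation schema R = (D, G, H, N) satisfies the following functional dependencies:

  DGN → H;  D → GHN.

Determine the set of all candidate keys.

{D}

Attribute D never appears on the right-hand side of any dependency, so D must belong to every candidate key.
{D}⁺ = {D, G, H, N}, which is all of the schema, so {D} is the only candidate key.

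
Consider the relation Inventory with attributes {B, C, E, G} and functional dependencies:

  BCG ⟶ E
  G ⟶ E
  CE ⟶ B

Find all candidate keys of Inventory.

Attributes C, G never appear on any right-hand side, so every candidate key must contain {C, G}.
{C, G}⁺ = {B, C, E, G}, which is all of the schema, so {C, G} is the only candidate key.

{C, G}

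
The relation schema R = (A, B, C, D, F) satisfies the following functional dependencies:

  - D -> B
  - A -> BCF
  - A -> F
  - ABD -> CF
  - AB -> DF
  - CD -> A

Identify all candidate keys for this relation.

{A}⁺: A→BCF adds B, C, F; AB→DF adds D → {A, B, C, D, F}.
{C, D}⁺: D→B adds B; CD→A adds A; A→BCF adds F → {A, B, C, D, F}.

{A}, {C, D}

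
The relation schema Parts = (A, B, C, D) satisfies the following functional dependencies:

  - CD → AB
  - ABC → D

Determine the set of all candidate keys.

{C, D}, {A, B, C}

Attribute C never appears on the right-hand side of any dependency, so C must belong to every candidate key.
{C}⁺ = {C}, which is not all of the schema, so we must add further attributes.
{C, D}⁺: CD→AB adds A, B → {A, B, C, D}.
{A, B, C}⁺: ABC→D adds D → {A, B, C, D}.
Any other superkey contains one of these as a subset, so there are no further candidate keys.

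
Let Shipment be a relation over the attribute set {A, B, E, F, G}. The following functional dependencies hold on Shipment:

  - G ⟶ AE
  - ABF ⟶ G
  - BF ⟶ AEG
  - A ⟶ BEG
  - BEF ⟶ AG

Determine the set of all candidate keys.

Attribute F never appears on the right-hand side of any dependency, so F must belong to every candidate key.
{F}⁺ = {F}, which is not all of the schema, so we must add further attributes.
{A, F}⁺: A→BEG adds B, E, G → {A, B, E, F, G}. Minimal: {F}⁺ = {F}; {A}⁺ = {A, B, E, G} — none reach the full schema.
{B, F}⁺: BF→AEG adds A, E, G → {A, B, E, F, G}. Minimal: {F}⁺ = {F}; {B}⁺ = {B} — none reach the full schema.
{F, G}⁺: G→AE adds A, E; A→BEG adds B → {A, B, E, F, G}. Minimal: {G}⁺ = {A, B, E, G}; {F}⁺ = {F} — none reach the full schema.
Any other superkey contains one of these as a subset, so there are no further candidate keys.

AF; BF; FG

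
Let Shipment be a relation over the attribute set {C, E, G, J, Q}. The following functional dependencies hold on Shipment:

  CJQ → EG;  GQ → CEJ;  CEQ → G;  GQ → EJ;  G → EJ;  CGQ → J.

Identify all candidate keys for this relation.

Attribute Q never appears on the right-hand side of any dependency, so Q must belong to every candidate key.
{Q}⁺ = {Q}, which is not all of the schema, so we must add further attributes.
{G, Q}⁺: GQ→CEJ adds C, E, J → {C, E, G, J, Q}. Minimal: {Q}⁺ = {Q}; {G}⁺ = {E, G, J} — none reach the full schema.
{C, E, Q}⁺: CEQ→G adds G; GQ→EJ adds J → {C, E, G, J, Q}. Minimal: {E, Q}⁺ = {E, Q}; {C, Q}⁺ = {C, Q}; {C, E}⁺ = {C, E} — none reach the full schema.
{C, J, Q}⁺: CJQ→EG adds E, G → {C, E, G, J, Q}. Minimal: {J, Q}⁺ = {J, Q}; {C, Q}⁺ = {C, Q}; {C, J}⁺ = {C, J} — none reach the full schema.

GQ; CEQ; CJQ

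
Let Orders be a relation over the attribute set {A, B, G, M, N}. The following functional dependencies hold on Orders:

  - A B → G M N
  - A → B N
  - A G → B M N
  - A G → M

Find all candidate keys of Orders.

{A}

Attribute A never appears on the right-hand side of any dependency, so A must belong to every candidate key.
{A}⁺ = {A, B, G, M, N}, which is all of the schema, so {A} is the only candidate key.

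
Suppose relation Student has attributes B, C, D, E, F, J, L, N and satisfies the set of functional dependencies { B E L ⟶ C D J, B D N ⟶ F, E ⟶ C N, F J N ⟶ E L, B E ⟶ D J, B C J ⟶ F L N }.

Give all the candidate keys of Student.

Attribute B never appears on the right-hand side of any dependency, so B must belong to every candidate key.
{B}⁺ = {B}, which is not all of the schema, so we must add further attributes.
{B, E}⁺: E→CN adds C, N; BE→DJ adds D, J; BCJ→FLN adds F, L → {B, C, D, E, F, J, L, N}.
{B, C, J}⁺: BCJ→FLN adds F, L, N; FJN→EL adds E; BE→DJ adds D → {B, C, D, E, F, J, L, N}.
{B, D, J, N}⁺: BDN→F adds F; FJN→EL adds E, L; BEL→CDJ adds C → {B, C, D, E, F, J, L, N}.
{B, F, J, N}⁺: FJN→EL adds E, L; BE→DJ adds D; BEL→CDJ adds C → {B, C, D, E, F, J, L, N}.

BE; BCJ; BDJN; BFJN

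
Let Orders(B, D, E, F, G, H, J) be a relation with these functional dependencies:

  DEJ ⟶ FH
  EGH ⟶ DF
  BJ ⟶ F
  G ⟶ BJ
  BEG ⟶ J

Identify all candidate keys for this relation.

{D, E, G}; {E, G, H}

Attributes E, G never appear on any right-hand side, so every candidate key must contain {E, G}.
{E, G}⁺ = {B, E, F, G, J}, which is not all of the schema, so we must add further attributes.
{D, E, G}⁺: G→BJ adds B, J; DEJ→FH adds F, H → {B, D, E, F, G, H, J}. Minimal: {E, G}⁺ = {B, E, F, G, J}; {D, G}⁺ = {B, D, F, G, J}; {D, E}⁺ = {D, E} — none reach the full schema.
{E, G, H}⁺: EGH→DF adds D, F; G→BJ adds B, J → {B, D, E, F, G, H, J}. Minimal: {G, H}⁺ = {B, F, G, H, J}; {E, H}⁺ = {E, H}; {E, G}⁺ = {B, E, F, G, J} — none reach the full schema.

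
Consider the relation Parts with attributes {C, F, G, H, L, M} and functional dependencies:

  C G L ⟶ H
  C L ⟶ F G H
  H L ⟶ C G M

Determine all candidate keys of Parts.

(C, L); (H, L)

Attribute L never appears on the right-hand side of any dependency, so L must belong to every candidate key.
{L}⁺ = {L}, which is not all of the schema, so we must add further attributes.
{C, L}⁺: CL→FGH adds F, G, H; HL→CGM adds M → {C, F, G, H, L, M}.
{H, L}⁺: HL→CGM adds C, G, M; CL→FGH adds F → {C, F, G, H, L, M}.
Any other superkey contains one of these as a subset, so there are no further candidate keys.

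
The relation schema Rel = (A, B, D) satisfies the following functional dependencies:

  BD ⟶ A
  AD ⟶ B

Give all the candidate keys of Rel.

Attribute D never appears on the right-hand side of any dependency, so D must belong to every candidate key.
{D}⁺ = {D}, which is not all of the schema, so we must add further attributes.
{A, D}⁺: AD→B adds B → {A, B, D}. Minimal: {D}⁺ = {D}; {A}⁺ = {A} — none reach the full schema.
{B, D}⁺: BD→A adds A → {A, B, D}. Minimal: {D}⁺ = {D}; {B}⁺ = {B} — none reach the full schema.

{A, D}, {B, D}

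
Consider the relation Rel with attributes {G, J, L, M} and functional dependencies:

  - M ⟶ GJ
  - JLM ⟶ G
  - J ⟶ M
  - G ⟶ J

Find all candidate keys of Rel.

GL, JL, LM

Attribute L never appears on the right-hand side of any dependency, so L must belong to every candidate key.
{L}⁺ = {L}, which is not all of the schema, so we must add further attributes.
{G, L}⁺: G→J adds J; J→M adds M → {G, J, L, M}.
{J, L}⁺: J→M adds M; M→GJ adds G → {G, J, L, M}.
{L, M}⁺: M→GJ adds G, J → {G, J, L, M}.
Any other superkey contains one of these as a subset, so there are no further candidate keys.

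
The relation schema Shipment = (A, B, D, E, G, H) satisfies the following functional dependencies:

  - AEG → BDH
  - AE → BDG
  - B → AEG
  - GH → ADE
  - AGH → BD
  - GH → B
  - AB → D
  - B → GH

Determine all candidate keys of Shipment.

B, AE, GH

{B}⁺: B→AEG adds A, E, G; AB→D adds D; B→GH adds H → {A, B, D, E, G, H}.
{A, E}⁺: AE→BDG adds B, D, G; B→GH adds H → {A, B, D, E, G, H}. Minimal: {E}⁺ = {E}; {A}⁺ = {A} — none reach the full schema.
{G, H}⁺: GH→ADE adds A, D, E; AGH→BD adds B → {A, B, D, E, G, H}. Minimal: {H}⁺ = {H}; {G}⁺ = {G} — none reach the full schema.
Any other superkey contains one of these as a subset, so there are no further candidate keys.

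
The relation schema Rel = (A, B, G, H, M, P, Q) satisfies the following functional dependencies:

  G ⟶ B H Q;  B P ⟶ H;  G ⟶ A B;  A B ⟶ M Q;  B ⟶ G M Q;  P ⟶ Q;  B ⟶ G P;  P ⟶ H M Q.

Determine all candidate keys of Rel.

{B}, {G}

{B}⁺: B→GMQ adds G, M, Q; B→GP adds P; P→HMQ adds H; G→AB adds A → {A, B, G, H, M, P, Q}.
{G}⁺: G→BHQ adds B, H, Q; G→AB adds A; AB→MQ adds M; B→GP adds P → {A, B, G, H, M, P, Q}.
Any other superkey contains one of these as a subset, so there are no further candidate keys.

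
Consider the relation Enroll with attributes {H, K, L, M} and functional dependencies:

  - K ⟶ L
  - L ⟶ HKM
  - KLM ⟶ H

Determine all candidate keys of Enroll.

{K}; {L}

{K}⁺: K→L adds L; L→HKM adds H, M → {H, K, L, M}.
{L}⁺: L→HKM adds H, K, M → {H, K, L, M}.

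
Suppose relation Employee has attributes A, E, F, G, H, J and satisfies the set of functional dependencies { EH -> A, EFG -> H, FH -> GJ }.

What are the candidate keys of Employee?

(E, F, G), (E, F, H)

Attributes E, F never appear on any right-hand side, so every candidate key must contain {E, F}.
{E, F}⁺ = {E, F}, which is not all of the schema, so we must add further attributes.
{E, F, G}⁺: EFG→H adds H; FH→GJ adds J; EH→A adds A → {A, E, F, G, H, J}. Minimal: {F, G}⁺ = {F, G}; {E, G}⁺ = {E, G}; {E, F}⁺ = {E, F} — none reach the full schema.
{E, F, H}⁺: EH→A adds A; FH→GJ adds G, J → {A, E, F, G, H, J}. Minimal: {F, H}⁺ = {F, G, H, J}; {E, H}⁺ = {A, E, H}; {E, F}⁺ = {E, F} — none reach the full schema.
Any other superkey contains one of these as a subset, so there are no further candidate keys.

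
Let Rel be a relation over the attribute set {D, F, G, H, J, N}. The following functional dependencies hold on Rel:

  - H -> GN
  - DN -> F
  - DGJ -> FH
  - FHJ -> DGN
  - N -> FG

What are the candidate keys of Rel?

HJ, DGJ, DJN

Attribute J never appears on the right-hand side of any dependency, so J must belong to every candidate key.
{J}⁺ = {J}, which is not all of the schema, so we must add further attributes.
{H, J}⁺: H→GN adds G, N; N→FG adds F; FHJ→DGN adds D → {D, F, G, H, J, N}.
{D, G, J}⁺: DGJ→FH adds F, H; FHJ→DGN adds N → {D, F, G, H, J, N}.
{D, J, N}⁺: DN→F adds F; N→FG adds G; DGJ→FH adds H → {D, F, G, H, J, N}.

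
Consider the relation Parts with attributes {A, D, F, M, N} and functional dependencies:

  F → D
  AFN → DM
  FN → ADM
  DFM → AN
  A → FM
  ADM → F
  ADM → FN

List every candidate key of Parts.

{A}, {F, M}, {F, N}

{A}⁺: A→FM adds F, M; F→D adds D; DFM→AN adds N → {A, D, F, M, N}.
{F, M}⁺: F→D adds D; DFM→AN adds A, N → {A, D, F, M, N}.
{F, N}⁺: F→D adds D; FN→ADM adds A, M → {A, D, F, M, N}.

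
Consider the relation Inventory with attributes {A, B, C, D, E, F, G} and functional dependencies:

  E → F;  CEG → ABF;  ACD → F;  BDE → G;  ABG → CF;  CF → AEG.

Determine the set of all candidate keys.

{A, C, D}; {C, D, E}; {C, D, F}; {A, B, D, E}; {A, B, D, G}

Attribute D never appears on the right-hand side of any dependency, so D must belong to every candidate key.
{D}⁺ = {D}, which is not all of the schema, so we must add further attributes.
{A, C, D}⁺: ACD→F adds F; CF→AEG adds E, G; CEG→ABF adds B → {A, B, C, D, E, F, G}. Minimal: {C, D}⁺ = {C, D}; {A, D}⁺ = {A, D}; {A, C}⁺ = {A, C} — none reach the full schema.
{C, D, E}⁺: E→F adds F; CF→AEG adds A, G; CEG→ABF adds B → {A, B, C, D, E, F, G}. Minimal: {D, E}⁺ = {D, E, F}; {C, E}⁺ = {A, B, C, E, F, G}; {C, D}⁺ = {C, D} — none reach the full schema.
{C, D, F}⁺: CF→AEG adds A, E, G; CEG→ABF adds B → {A, B, C, D, E, F, G}. Minimal: {D, F}⁺ = {D, F}; {C, F}⁺ = {A, B, C, E, F, G}; {C, D}⁺ = {C, D} — none reach the full schema.
{A, B, D, E}⁺: E→F adds F; BDE→G adds G; ABG→CF adds C → {A, B, C, D, E, F, G}. Minimal: {B, D, E}⁺ = {B, D, E, F, G}; {A, D, E}⁺ = {A, D, E, F}; {A, B, E}⁺ = {A, B, E, F}; … — none reach the full schema.
{A, B, D, G}⁺: ABG→CF adds C, F; CF→AEG adds E → {A, B, C, D, E, F, G}. Minimal: {B, D, G}⁺ = {B, D, G}; {A, D, G}⁺ = {A, D, G}; {A, B, G}⁺ = {A, B, C, E, F, G}; … — none reach the full schema.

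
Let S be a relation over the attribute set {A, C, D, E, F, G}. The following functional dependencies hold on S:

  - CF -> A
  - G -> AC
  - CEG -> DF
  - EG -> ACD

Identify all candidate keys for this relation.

{E, G}

{E, G}⁺: G→AC adds A, C; CEG→DF adds D, F → {A, C, D, E, F, G}.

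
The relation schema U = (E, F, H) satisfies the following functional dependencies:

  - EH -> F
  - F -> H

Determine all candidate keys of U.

Attribute E never appears on the right-hand side of any dependency, so E must belong to every candidate key.
{E}⁺ = {E}, which is not all of the schema, so we must add further attributes.
{E, F}⁺: F→H adds H → {E, F, H}. Minimal: {F}⁺ = {F, H}; {E}⁺ = {E} — none reach the full schema.
{E, H}⁺: EH→F adds F → {E, F, H}. Minimal: {H}⁺ = {H}; {E}⁺ = {E} — none reach the full schema.

(E, F), (E, H)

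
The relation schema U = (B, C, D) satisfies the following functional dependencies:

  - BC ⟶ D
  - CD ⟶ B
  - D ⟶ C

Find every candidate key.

(D), (B, C)

{D}⁺: D→C adds C; CD→B adds B → {B, C, D}.
{B, C}⁺: BC→D adds D → {B, C, D}.
Any other superkey contains one of these as a subset, so there are no further candidate keys.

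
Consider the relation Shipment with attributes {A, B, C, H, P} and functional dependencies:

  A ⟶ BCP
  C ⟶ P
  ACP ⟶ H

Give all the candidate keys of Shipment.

A

{A}⁺: A→BCP adds B, C, P; ACP→H adds H → {A, B, C, H, P}.
No other minimal superkey exists.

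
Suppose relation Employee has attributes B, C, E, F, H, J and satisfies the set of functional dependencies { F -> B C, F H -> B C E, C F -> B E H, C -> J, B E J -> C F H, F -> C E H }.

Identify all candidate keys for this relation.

{F}, {B, C, E}, {B, E, J}

{F}⁺: F→BC adds B, C; CF→BEH adds E, H; C→J adds J → {B, C, E, F, H, J}.
{B, C, E}⁺: C→J adds J; BEJ→CFH adds F, H → {B, C, E, F, H, J}.
{B, E, J}⁺: BEJ→CFH adds C, F, H → {B, C, E, F, H, J}.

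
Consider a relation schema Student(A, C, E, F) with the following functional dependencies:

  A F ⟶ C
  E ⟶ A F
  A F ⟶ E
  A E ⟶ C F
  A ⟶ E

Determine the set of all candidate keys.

{A}⁺: A→E adds E; E→AF adds F; AE→CF adds C → {A, C, E, F}.
{E}⁺: E→AF adds A, F; AE→CF adds C → {A, C, E, F}.

A; E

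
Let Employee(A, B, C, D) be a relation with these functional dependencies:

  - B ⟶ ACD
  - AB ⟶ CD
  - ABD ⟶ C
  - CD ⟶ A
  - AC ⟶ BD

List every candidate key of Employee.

B, AC, CD

{B}⁺: B→ACD adds A, C, D → {A, B, C, D}.
{A, C}⁺: AC→BD adds B, D → {A, B, C, D}. Minimal: {C}⁺ = {C}; {A}⁺ = {A} — none reach the full schema.
{C, D}⁺: CD→A adds A; AC→BD adds B → {A, B, C, D}. Minimal: {D}⁺ = {D}; {C}⁺ = {C} — none reach the full schema.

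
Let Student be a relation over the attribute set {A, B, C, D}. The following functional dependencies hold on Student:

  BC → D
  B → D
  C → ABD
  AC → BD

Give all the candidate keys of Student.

Attribute C never appears on the right-hand side of any dependency, so C must belong to every candidate key.
{C}⁺ = {A, B, C, D}, which is all of the schema, so {C} is the only candidate key.

C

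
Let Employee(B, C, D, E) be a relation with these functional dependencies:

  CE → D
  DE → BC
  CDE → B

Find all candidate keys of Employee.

(C, E); (D, E)

Attribute E never appears on the right-hand side of any dependency, so E must belong to every candidate key.
{E}⁺ = {E}, which is not all of the schema, so we must add further attributes.
{C, E}⁺: CE→D adds D; DE→BC adds B → {B, C, D, E}. Minimal: {E}⁺ = {E}; {C}⁺ = {C} — none reach the full schema.
{D, E}⁺: DE→BC adds B, C → {B, C, D, E}. Minimal: {E}⁺ = {E}; {D}⁺ = {D} — none reach the full schema.
Any other superkey contains one of these as a subset, so there are no further candidate keys.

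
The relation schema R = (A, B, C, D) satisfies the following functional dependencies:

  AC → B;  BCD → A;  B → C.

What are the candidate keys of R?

Attribute D never appears on the right-hand side of any dependency, so D must belong to every candidate key.
{D}⁺ = {D}, which is not all of the schema, so we must add further attributes.
{B, D}⁺: B→C adds C; BCD→A adds A → {A, B, C, D}. Minimal: {D}⁺ = {D}; {B}⁺ = {B, C} — none reach the full schema.
{A, C, D}⁺: AC→B adds B → {A, B, C, D}. Minimal: {C, D}⁺ = {C, D}; {A, D}⁺ = {A, D}; {A, C}⁺ = {A, B, C} — none reach the full schema.
Any other superkey contains one of these as a subset, so there are no further candidate keys.

{B, D}; {A, C, D}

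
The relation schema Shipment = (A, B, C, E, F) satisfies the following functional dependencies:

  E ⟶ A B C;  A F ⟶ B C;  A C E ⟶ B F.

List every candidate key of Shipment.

E

Attribute E never appears on the right-hand side of any dependency, so E must belong to every candidate key.
{E}⁺ = {A, B, C, E, F}, which is all of the schema, so {E} is the only candidate key.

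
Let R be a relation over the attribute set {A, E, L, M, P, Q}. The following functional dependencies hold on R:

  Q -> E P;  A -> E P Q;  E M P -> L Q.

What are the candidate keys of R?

AM

Attributes A, M never appear on any right-hand side, so every candidate key must contain {A, M}.
{A, M}⁺ = {A, E, L, M, P, Q}, which is all of the schema, so {A, M} is the only candidate key.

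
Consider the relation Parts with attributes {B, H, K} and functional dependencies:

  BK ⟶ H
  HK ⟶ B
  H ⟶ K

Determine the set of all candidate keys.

{H}⁺: H→K adds K; HK→B adds B → {B, H, K}.
{B, K}⁺: BK→H adds H → {B, H, K}. Minimal: {K}⁺ = {K}; {B}⁺ = {B} — none reach the full schema.
Any other superkey contains one of these as a subset, so there are no further candidate keys.

(H), (B, K)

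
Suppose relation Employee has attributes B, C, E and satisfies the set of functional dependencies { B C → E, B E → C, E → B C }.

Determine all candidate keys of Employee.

{E}, {B, C}

{E}⁺: E→BC adds B, C → {B, C, E}.
{B, C}⁺: BC→E adds E → {B, C, E}. Minimal: {C}⁺ = {C}; {B}⁺ = {B} — none reach the full schema.
Any other superkey contains one of these as a subset, so there are no further candidate keys.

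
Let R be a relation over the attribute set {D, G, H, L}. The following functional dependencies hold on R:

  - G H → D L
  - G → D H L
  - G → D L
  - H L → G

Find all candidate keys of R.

{G}⁺: G→DHL adds D, H, L → {D, G, H, L}.
{H, L}⁺: HL→G adds G; GH→DL adds D → {D, G, H, L}.

G, HL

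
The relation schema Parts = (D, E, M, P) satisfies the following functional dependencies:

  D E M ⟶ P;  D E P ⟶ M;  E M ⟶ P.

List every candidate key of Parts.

Attributes D, E never appear on any right-hand side, so every candidate key must contain {D, E}.
{D, E}⁺ = {D, E}, which is not all of the schema, so we must add further attributes.
{D, E, M}⁺: DEM→P adds P → {D, E, M, P}. Minimal: {E, M}⁺ = {E, M, P}; {D, M}⁺ = {D, M}; {D, E}⁺ = {D, E} — none reach the full schema.
{D, E, P}⁺: DEP→M adds M → {D, E, M, P}. Minimal: {E, P}⁺ = {E, P}; {D, P}⁺ = {D, P}; {D, E}⁺ = {D, E} — none reach the full schema.
Any other superkey contains one of these as a subset, so there are no further candidate keys.

{D, E, M}; {D, E, P}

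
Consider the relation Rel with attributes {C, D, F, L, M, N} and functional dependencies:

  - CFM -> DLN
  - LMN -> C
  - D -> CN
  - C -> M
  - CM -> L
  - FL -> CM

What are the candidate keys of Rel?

{C, F}, {D, F}, {F, L}

Attribute F never appears on the right-hand side of any dependency, so F must belong to every candidate key.
{F}⁺ = {F}, which is not all of the schema, so we must add further attributes.
{C, F}⁺: C→M adds M; CM→L adds L; CFM→DLN adds D, N → {C, D, F, L, M, N}. Minimal: {F}⁺ = {F}; {C}⁺ = {C, L, M} — none reach the full schema.
{D, F}⁺: D→CN adds C, N; C→M adds M; CM→L adds L → {C, D, F, L, M, N}. Minimal: {F}⁺ = {F}; {D}⁺ = {C, D, L, M, N} — none reach the full schema.
{F, L}⁺: FL→CM adds C, M; CFM→DLN adds D, N → {C, D, F, L, M, N}. Minimal: {L}⁺ = {L}; {F}⁺ = {F} — none reach the full schema.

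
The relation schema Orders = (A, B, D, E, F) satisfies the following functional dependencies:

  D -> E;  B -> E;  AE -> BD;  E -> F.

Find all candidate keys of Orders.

{A, B}, {A, D}, {A, E}

Attribute A never appears on the right-hand side of any dependency, so A must belong to every candidate key.
{A}⁺ = {A}, which is not all of the schema, so we must add further attributes.
{A, B}⁺: B→E adds E; AE→BD adds D; E→F adds F → {A, B, D, E, F}. Minimal: {B}⁺ = {B, E, F}; {A}⁺ = {A} — none reach the full schema.
{A, D}⁺: D→E adds E; AE→BD adds B; E→F adds F → {A, B, D, E, F}. Minimal: {D}⁺ = {D, E, F}; {A}⁺ = {A} — none reach the full schema.
{A, E}⁺: AE→BD adds B, D; E→F adds F → {A, B, D, E, F}. Minimal: {E}⁺ = {E, F}; {A}⁺ = {A} — none reach the full schema.
Any other superkey contains one of these as a subset, so there are no further candidate keys.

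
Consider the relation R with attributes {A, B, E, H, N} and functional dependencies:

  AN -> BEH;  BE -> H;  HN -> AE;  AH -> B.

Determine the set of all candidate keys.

Attribute N never appears on the right-hand side of any dependency, so N must belong to every candidate key.
{N}⁺ = {N}, which is not all of the schema, so we must add further attributes.
{A, N}⁺: AN→BEH adds B, E, H → {A, B, E, H, N}.
{H, N}⁺: HN→AE adds A, E; AH→B adds B → {A, B, E, H, N}.
{B, E, N}⁺: BE→H adds H; HN→AE adds A → {A, B, E, H, N}.

{A, N}; {H, N}; {B, E, N}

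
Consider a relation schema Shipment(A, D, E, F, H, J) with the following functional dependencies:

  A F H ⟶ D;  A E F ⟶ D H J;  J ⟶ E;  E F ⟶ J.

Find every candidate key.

Attributes A, F never appear on any right-hand side, so every candidate key must contain {A, F}.
{A, F}⁺ = {A, F}, which is not all of the schema, so we must add further attributes.
{A, E, F}⁺: AEF→DHJ adds D, H, J → {A, D, E, F, H, J}.
{A, F, J}⁺: J→E adds E; AEF→DHJ adds D, H → {A, D, E, F, H, J}.

{A, E, F}, {A, F, J}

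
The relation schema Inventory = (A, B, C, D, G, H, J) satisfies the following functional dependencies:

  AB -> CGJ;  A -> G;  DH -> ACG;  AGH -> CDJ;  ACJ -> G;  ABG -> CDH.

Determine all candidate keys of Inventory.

Attribute B never appears on the right-hand side of any dependency, so B must belong to every candidate key.
{B}⁺ = {B}, which is not all of the schema, so we must add further attributes.
{A, B}⁺: AB→CGJ adds C, G, J; ABG→CDH adds D, H → {A, B, C, D, G, H, J}. Minimal: {B}⁺ = {B}; {A}⁺ = {A, G} — none reach the full schema.
{B, D, H}⁺: DH→ACG adds A, C, G; AGH→CDJ adds J → {A, B, C, D, G, H, J}. Minimal: {D, H}⁺ = {A, C, D, G, H, J}; {B, H}⁺ = {B, H}; {B, D}⁺ = {B, D} — none reach the full schema.

AB, BDH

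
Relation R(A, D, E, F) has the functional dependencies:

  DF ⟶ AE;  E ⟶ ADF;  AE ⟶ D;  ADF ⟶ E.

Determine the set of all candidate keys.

{E}⁺: E→ADF adds A, D, F → {A, D, E, F}.
{D, F}⁺: DF→AE adds A, E → {A, D, E, F}. Minimal: {F}⁺ = {F}; {D}⁺ = {D} — none reach the full schema.
Any other superkey contains one of these as a subset, so there are no further candidate keys.

(E); (D, F)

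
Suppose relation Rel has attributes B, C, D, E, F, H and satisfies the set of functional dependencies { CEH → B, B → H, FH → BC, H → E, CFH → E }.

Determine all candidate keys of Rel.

{B, D, F}, {D, F, H}

Attributes D, F never appear on any right-hand side, so every candidate key must contain {D, F}.
{D, F}⁺ = {D, F}, which is not all of the schema, so we must add further attributes.
{B, D, F}⁺: B→H adds H; FH→BC adds C; H→E adds E → {B, C, D, E, F, H}. Minimal: {D, F}⁺ = {D, F}; {B, F}⁺ = {B, C, E, F, H}; {B, D}⁺ = {B, D, E, H} — none reach the full schema.
{D, F, H}⁺: FH→BC adds B, C; H→E adds E → {B, C, D, E, F, H}. Minimal: {F, H}⁺ = {B, C, E, F, H}; {D, H}⁺ = {D, E, H}; {D, F}⁺ = {D, F} — none reach the full schema.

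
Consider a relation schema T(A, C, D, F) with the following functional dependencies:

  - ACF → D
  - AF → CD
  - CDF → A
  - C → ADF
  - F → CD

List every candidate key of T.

C, F

{C}⁺: C→ADF adds A, D, F → {A, C, D, F}.
{F}⁺: F→CD adds C, D; CDF→A adds A → {A, C, D, F}.
Any other superkey contains one of these as a subset, so there are no further candidate keys.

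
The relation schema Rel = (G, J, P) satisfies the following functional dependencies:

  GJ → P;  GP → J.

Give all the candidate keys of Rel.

GJ, GP

Attribute G never appears on the right-hand side of any dependency, so G must belong to every candidate key.
{G}⁺ = {G}, which is not all of the schema, so we must add further attributes.
{G, J}⁺: GJ→P adds P → {G, J, P}. Minimal: {J}⁺ = {J}; {G}⁺ = {G} — none reach the full schema.
{G, P}⁺: GP→J adds J → {G, J, P}. Minimal: {P}⁺ = {P}; {G}⁺ = {G} — none reach the full schema.
Any other superkey contains one of these as a subset, so there are no further candidate keys.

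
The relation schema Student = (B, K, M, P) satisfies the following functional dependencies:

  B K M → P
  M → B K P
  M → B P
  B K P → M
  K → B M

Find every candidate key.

{K}⁺: K→BM adds B, M; BKM→P adds P → {B, K, M, P}.
{M}⁺: M→BKP adds B, K, P → {B, K, M, P}.

{K}, {M}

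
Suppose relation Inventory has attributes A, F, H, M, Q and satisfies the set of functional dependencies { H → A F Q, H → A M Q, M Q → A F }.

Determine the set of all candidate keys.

(H)

Attribute H never appears on the right-hand side of any dependency, so H must belong to every candidate key.
{H}⁺ = {A, F, H, M, Q}, which is all of the schema, so {H} is the only candidate key.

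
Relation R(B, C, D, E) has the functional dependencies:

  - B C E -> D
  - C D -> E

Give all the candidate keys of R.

Attributes B, C never appear on any right-hand side, so every candidate key must contain {B, C}.
{B, C}⁺ = {B, C}, which is not all of the schema, so we must add further attributes.
{B, C, D}⁺: CD→E adds E → {B, C, D, E}.
{B, C, E}⁺: BCE→D adds D → {B, C, D, E}.
Any other superkey contains one of these as a subset, so there are no further candidate keys.

BCD, BCE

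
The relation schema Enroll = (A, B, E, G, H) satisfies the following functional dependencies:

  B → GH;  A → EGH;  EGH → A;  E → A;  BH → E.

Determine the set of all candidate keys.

(B)

Attribute B never appears on the right-hand side of any dependency, so B must belong to every candidate key.
{B}⁺ = {A, B, E, G, H}, which is all of the schema, so {B} is the only candidate key.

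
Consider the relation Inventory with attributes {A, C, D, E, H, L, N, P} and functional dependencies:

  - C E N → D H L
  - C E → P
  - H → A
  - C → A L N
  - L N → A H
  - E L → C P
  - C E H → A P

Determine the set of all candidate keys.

{C, E}, {E, L}

{C, E}⁺: CE→P adds P; C→ALN adds A, L, N; LN→AH adds H; CEN→DHL adds D → {A, C, D, E, H, L, N, P}. Minimal: {E}⁺ = {E}; {C}⁺ = {A, C, H, L, N} — none reach the full schema.
{E, L}⁺: EL→CP adds C, P; C→ALN adds A, N; LN→AH adds H; CEN→DHL adds D → {A, C, D, E, H, L, N, P}. Minimal: {L}⁺ = {L}; {E}⁺ = {E} — none reach the full schema.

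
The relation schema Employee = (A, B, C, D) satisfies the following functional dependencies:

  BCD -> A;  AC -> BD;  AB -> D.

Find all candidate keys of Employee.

(A, C); (B, C, D)

Attribute C never appears on the right-hand side of any dependency, so C must belong to every candidate key.
{C}⁺ = {C}, which is not all of the schema, so we must add further attributes.
{A, C}⁺: AC→BD adds B, D → {A, B, C, D}.
{B, C, D}⁺: BCD→A adds A → {A, B, C, D}.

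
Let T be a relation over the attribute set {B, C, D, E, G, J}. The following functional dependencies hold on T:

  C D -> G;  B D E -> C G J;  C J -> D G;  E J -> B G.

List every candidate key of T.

Attribute E never appears on the right-hand side of any dependency, so E must belong to every candidate key.
{E}⁺ = {E}, which is not all of the schema, so we must add further attributes.
{B, D, E}⁺: BDE→CGJ adds C, G, J → {B, C, D, E, G, J}. Minimal: {D, E}⁺ = {D, E}; {B, E}⁺ = {B, E}; {B, D}⁺ = {B, D} — none reach the full schema.
{C, E, J}⁺: CJ→DG adds D, G; EJ→BG adds B → {B, C, D, E, G, J}. Minimal: {E, J}⁺ = {B, E, G, J}; {C, J}⁺ = {C, D, G, J}; {C, E}⁺ = {C, E} — none reach the full schema.
{D, E, J}⁺: EJ→BG adds B, G; BDE→CGJ adds C → {B, C, D, E, G, J}. Minimal: {E, J}⁺ = {B, E, G, J}; {D, J}⁺ = {D, J}; {D, E}⁺ = {D, E} — none reach the full schema.
Any other superkey contains one of these as a subset, so there are no further candidate keys.

BDE, CEJ, DEJ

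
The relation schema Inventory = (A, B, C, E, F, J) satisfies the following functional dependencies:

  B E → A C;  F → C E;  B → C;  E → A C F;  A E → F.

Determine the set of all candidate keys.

(B, E, J), (B, F, J)

Attributes B, J never appear on any right-hand side, so every candidate key must contain {B, J}.
{B, J}⁺ = {B, C, J}, which is not all of the schema, so we must add further attributes.
{B, E, J}⁺: BE→AC adds A, C; E→ACF adds F → {A, B, C, E, F, J}. Minimal: {E, J}⁺ = {A, C, E, F, J}; {B, J}⁺ = {B, C, J}; {B, E}⁺ = {A, B, C, E, F} — none reach the full schema.
{B, F, J}⁺: F→CE adds C, E; E→ACF adds A → {A, B, C, E, F, J}. Minimal: {F, J}⁺ = {A, C, E, F, J}; {B, J}⁺ = {B, C, J}; {B, F}⁺ = {A, B, C, E, F} — none reach the full schema.
Any other superkey contains one of these as a subset, so there are no further candidate keys.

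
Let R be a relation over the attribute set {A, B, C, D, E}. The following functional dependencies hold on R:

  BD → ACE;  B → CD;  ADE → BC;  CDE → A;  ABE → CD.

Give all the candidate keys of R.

(B), (A, D, E), (C, D, E)

{B}⁺: B→CD adds C, D; BD→ACE adds A, E → {A, B, C, D, E}.
{A, D, E}⁺: ADE→BC adds B, C → {A, B, C, D, E}. Minimal: {D, E}⁺ = {D, E}; {A, E}⁺ = {A, E}; {A, D}⁺ = {A, D} — none reach the full schema.
{C, D, E}⁺: CDE→A adds A; ADE→BC adds B → {A, B, C, D, E}. Minimal: {D, E}⁺ = {D, E}; {C, E}⁺ = {C, E}; {C, D}⁺ = {C, D} — none reach the full schema.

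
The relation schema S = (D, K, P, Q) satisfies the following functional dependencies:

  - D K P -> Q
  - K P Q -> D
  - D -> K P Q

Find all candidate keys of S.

{D}⁺: D→KPQ adds K, P, Q → {D, K, P, Q}.
{K, P, Q}⁺: KPQ→D adds D → {D, K, P, Q}.
Any other superkey contains one of these as a subset, so there are no further candidate keys.

(D), (K, P, Q)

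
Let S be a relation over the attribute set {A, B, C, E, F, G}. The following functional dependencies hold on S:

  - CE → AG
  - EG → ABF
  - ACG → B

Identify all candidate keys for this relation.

{C, E}

Attributes C, E never appear on any right-hand side, so every candidate key must contain {C, E}.
{C, E}⁺ = {A, B, C, E, F, G}, which is all of the schema, so {C, E} is the only candidate key.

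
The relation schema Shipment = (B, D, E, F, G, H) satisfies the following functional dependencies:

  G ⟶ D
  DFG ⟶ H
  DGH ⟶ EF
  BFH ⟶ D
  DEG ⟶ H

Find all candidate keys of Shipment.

(B, E, G), (B, F, G), (B, G, H)

Attributes B, G never appear on any right-hand side, so every candidate key must contain {B, G}.
{B, G}⁺ = {B, D, G}, which is not all of the schema, so we must add further attributes.
{B, E, G}⁺: G→D adds D; DEG→H adds H; DGH→EF adds F → {B, D, E, F, G, H}. Minimal: {E, G}⁺ = {D, E, F, G, H}; {B, G}⁺ = {B, D, G}; {B, E}⁺ = {B, E} — none reach the full schema.
{B, F, G}⁺: G→D adds D; DFG→H adds H; DGH→EF adds E → {B, D, E, F, G, H}. Minimal: {F, G}⁺ = {D, E, F, G, H}; {B, G}⁺ = {B, D, G}; {B, F}⁺ = {B, F} — none reach the full schema.
{B, G, H}⁺: G→D adds D; DGH→EF adds E, F → {B, D, E, F, G, H}. Minimal: {G, H}⁺ = {D, E, F, G, H}; {B, H}⁺ = {B, H}; {B, G}⁺ = {B, D, G} — none reach the full schema.
Any other superkey contains one of these as a subset, so there are no further candidate keys.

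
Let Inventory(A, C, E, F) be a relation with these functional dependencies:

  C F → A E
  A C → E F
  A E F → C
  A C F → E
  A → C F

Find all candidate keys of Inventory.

{A}⁺: A→CF adds C, F; CF→AE adds E → {A, C, E, F}.
{C, F}⁺: CF→AE adds A, E → {A, C, E, F}. Minimal: {F}⁺ = {F}; {C}⁺ = {C} — none reach the full schema.
Any other superkey contains one of these as a subset, so there are no further candidate keys.

{A}, {C, F}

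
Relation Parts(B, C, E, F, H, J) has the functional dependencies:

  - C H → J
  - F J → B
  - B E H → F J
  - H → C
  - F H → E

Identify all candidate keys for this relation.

{F, H}⁺: H→C adds C; FH→E adds E; CH→J adds J; FJ→B adds B → {B, C, E, F, H, J}. Minimal: {H}⁺ = {C, H, J}; {F}⁺ = {F} — none reach the full schema.
{B, E, H}⁺: BEH→FJ adds F, J; H→C adds C → {B, C, E, F, H, J}. Minimal: {E, H}⁺ = {C, E, H, J}; {B, H}⁺ = {B, C, H, J}; {B, E}⁺ = {B, E} — none reach the full schema.
Any other superkey contains one of these as a subset, so there are no further candidate keys.

(F, H), (B, E, H)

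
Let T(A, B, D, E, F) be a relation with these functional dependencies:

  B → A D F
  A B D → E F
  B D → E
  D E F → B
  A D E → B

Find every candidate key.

{B}⁺: B→ADF adds A, D, F; ABD→EF adds E → {A, B, D, E, F}.
{A, D, E}⁺: ADE→B adds B; B→ADF adds F → {A, B, D, E, F}.
{D, E, F}⁺: DEF→B adds B; B→ADF adds A → {A, B, D, E, F}.

{B}; {A, D, E}; {D, E, F}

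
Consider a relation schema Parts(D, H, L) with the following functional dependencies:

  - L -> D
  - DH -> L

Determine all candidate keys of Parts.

Attribute H never appears on the right-hand side of any dependency, so H must belong to every candidate key.
{H}⁺ = {H}, which is not all of the schema, so we must add further attributes.
{D, H}⁺: DH→L adds L → {D, H, L}.
{H, L}⁺: L→D adds D → {D, H, L}.

{D, H}; {H, L}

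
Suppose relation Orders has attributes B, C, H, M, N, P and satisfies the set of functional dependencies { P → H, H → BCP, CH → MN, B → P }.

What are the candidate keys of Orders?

(B); (H); (P)

{B}⁺: B→P adds P; P→H adds H; H→BCP adds C; CH→MN adds M, N → {B, C, H, M, N, P}.
{H}⁺: H→BCP adds B, C, P; CH→MN adds M, N → {B, C, H, M, N, P}.
{P}⁺: P→H adds H; H→BCP adds B, C; CH→MN adds M, N → {B, C, H, M, N, P}.
Any other superkey contains one of these as a subset, so there are no further candidate keys.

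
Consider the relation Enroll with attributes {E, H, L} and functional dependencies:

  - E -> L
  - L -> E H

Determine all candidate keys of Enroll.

{E}⁺: E→L adds L; L→EH adds H → {E, H, L}.
{L}⁺: L→EH adds E, H → {E, H, L}.
Any other superkey contains one of these as a subset, so there are no further candidate keys.

{E}; {L}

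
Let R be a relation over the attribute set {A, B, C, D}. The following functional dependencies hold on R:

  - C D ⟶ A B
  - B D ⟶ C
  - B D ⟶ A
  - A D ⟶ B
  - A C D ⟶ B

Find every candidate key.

(A, D), (B, D), (C, D)

Attribute D never appears on the right-hand side of any dependency, so D must belong to every candidate key.
{D}⁺ = {D}, which is not all of the schema, so we must add further attributes.
{A, D}⁺: AD→B adds B; BD→C adds C → {A, B, C, D}. Minimal: {D}⁺ = {D}; {A}⁺ = {A} — none reach the full schema.
{B, D}⁺: BD→C adds C; BD→A adds A → {A, B, C, D}. Minimal: {D}⁺ = {D}; {B}⁺ = {B} — none reach the full schema.
{C, D}⁺: CD→AB adds A, B → {A, B, C, D}. Minimal: {D}⁺ = {D}; {C}⁺ = {C} — none reach the full schema.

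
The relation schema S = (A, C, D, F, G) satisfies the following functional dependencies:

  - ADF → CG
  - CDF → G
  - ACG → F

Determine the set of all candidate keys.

{A, D, F}⁺: ADF→CG adds C, G → {A, C, D, F, G}. Minimal: {D, F}⁺ = {D, F}; {A, F}⁺ = {A, F}; {A, D}⁺ = {A, D} — none reach the full schema.
{A, C, D, G}⁺: ACG→F adds F → {A, C, D, F, G}. Minimal: {C, D, G}⁺ = {C, D, G}; {A, D, G}⁺ = {A, D, G}; {A, C, G}⁺ = {A, C, F, G}; … — none reach the full schema.
Any other superkey contains one of these as a subset, so there are no further candidate keys.

{A, D, F}, {A, C, D, G}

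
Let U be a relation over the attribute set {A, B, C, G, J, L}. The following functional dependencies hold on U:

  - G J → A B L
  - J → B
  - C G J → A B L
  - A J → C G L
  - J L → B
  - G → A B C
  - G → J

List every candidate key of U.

{G}⁺: G→ABC adds A, B, C; G→J adds J; GJ→ABL adds L → {A, B, C, G, J, L}.
{A, J}⁺: J→B adds B; AJ→CGL adds C, G, L → {A, B, C, G, J, L}. Minimal: {J}⁺ = {B, J}; {A}⁺ = {A} — none reach the full schema.
Any other superkey contains one of these as a subset, so there are no further candidate keys.

{G}, {A, J}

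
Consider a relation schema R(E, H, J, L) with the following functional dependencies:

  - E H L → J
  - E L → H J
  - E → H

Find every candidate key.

{E, L}

Attributes E, L never appear on any right-hand side, so every candidate key must contain {E, L}.
{E, L}⁺ = {E, H, J, L}, which is all of the schema, so {E, L} is the only candidate key.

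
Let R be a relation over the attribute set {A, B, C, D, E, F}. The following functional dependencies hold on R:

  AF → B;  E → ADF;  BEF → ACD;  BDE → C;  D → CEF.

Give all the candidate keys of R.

{D}, {E}

{D}⁺: D→CEF adds C, E, F; E→ADF adds A; AF→B adds B → {A, B, C, D, E, F}.
{E}⁺: E→ADF adds A, D, F; D→CEF adds C; AF→B adds B → {A, B, C, D, E, F}.
Any other superkey contains one of these as a subset, so there are no further candidate keys.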